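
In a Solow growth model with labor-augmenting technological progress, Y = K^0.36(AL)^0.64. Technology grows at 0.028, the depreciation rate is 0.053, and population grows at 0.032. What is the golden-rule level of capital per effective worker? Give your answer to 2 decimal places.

Capital per effective worker breaks even when investment replaces (n + g + δ)·k; here n + g + δ = 0.113.
At the golden rule the marginal product of capital equals n+g+δ: 0.36·k^(0.36−1) = 0.113. Solving, k_gold = (0.36/0.113)^(1/0.64) ≈ 6.1135.

k_gold ≈ 6.11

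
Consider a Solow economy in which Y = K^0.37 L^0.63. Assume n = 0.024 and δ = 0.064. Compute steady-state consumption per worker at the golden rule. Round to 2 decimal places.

c_gold ≈ 1.46

Capital per worker breaks even when investment replaces (n + δ)·k; here n + δ = 0.088.
Maximizing c = f(k) − (n+δ)·k gives f'(k) = n+δ, i.e. 0.37·k^(0.37−1) = 0.088, so k_gold = (0.37/0.088)^(1/0.63) ≈ 9.7731.
y_gold = 9.7731^0.37 ≈ 2.3244.
c_gold = y_gold − (n+δ)·k_gold = 2.3244 − 0.088·9.7731 ≈ 1.4644.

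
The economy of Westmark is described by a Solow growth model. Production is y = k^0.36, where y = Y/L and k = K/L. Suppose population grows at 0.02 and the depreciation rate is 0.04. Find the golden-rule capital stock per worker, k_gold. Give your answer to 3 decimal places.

k_gold ≈ 16.438

n + δ = 0.02 + 0.04 = 0.06.
Setting f'(k) = n+δ gives 0.36·k^(0.36−1) = 0.06, hence k_gold = (0.36/0.06)^(1/0.64) ≈ 16.4385.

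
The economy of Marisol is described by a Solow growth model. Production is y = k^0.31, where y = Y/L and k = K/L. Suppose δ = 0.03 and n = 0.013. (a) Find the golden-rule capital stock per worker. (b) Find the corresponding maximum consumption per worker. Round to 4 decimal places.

(a) k_gold ≈ 17.5115; (b) c_gold ≈ 1.6760

n + δ = 0.013 + 0.03 = 0.043.
Golden rule sets MPK = n+δ: 0.31·k^(0.31−1) = 0.043, so k_gold = (0.31/0.043)^(1/0.69) ≈ 17.5115.
y_gold = 17.5115^0.31 ≈ 2.4290; c_gold = y_gold − 0.043·k_gold ≈ 1.6760.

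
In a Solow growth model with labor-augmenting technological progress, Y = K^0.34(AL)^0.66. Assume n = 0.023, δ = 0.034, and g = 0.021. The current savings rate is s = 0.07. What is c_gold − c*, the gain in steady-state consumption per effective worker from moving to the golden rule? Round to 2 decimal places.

Δc ≈ 0.53

n + g + δ = 0.023 + 0.021 + 0.034 = 0.078.
Current steady state (s = 0.07): k* = (0.07/0.078)^(1/0.66) ≈ 0.8488, y* = 0.8488^0.34 ≈ 0.9458, c* = (1−0.07)·0.9458 ≈ 0.8796.
Setting f'(k) = n+g+δ gives 0.34·k^(0.34−1) = 0.078, hence k_gold = (0.34/0.078)^(1/0.66) ≈ 9.3060.
y_gold = 9.3060^0.34 ≈ 2.1349, c_gold = y_gold − 0.078·k_gold ≈ 1.4090.
Gain: Δc = 1.4090 − 0.8796 ≈ 0.5295.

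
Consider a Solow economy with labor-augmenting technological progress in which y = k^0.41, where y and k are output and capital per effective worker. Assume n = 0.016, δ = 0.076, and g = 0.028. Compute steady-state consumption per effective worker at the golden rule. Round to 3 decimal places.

c_gold ≈ 1.386

Capital per effective worker breaks even when investment replaces (n + g + δ)·k; here n + g + δ = 0.12.
At the golden rule the marginal product of capital equals n+g+δ: 0.41·k^(0.41−1) = 0.12. Solving, k_gold = (0.41/0.12)^(1/0.59) ≈ 8.0244.
y_gold = 8.0244^0.41 ≈ 2.3486.
c_gold = y_gold − (n+g+δ)·k_gold = 2.3486 − 0.12·8.0244 ≈ 1.3857.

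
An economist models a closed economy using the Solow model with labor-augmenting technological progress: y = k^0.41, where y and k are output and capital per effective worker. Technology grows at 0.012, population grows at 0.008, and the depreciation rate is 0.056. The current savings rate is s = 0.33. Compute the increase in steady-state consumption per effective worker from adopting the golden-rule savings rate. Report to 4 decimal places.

Δc ≈ 0.0446

Capital per effective worker breaks even when investment replaces (n + g + δ)·k; here n + g + δ = 0.076.
Current steady state (s = 0.33): k* = (0.33/0.076)^(1/0.59) ≈ 12.0461, y* = 12.0461^0.41 ≈ 2.7743, c* = (1−0.33)·2.7743 ≈ 1.8588.
Golden rule sets MPK = n+g+δ: 0.41·k^(0.41−1) = 0.076, so k_gold = (0.41/0.076)^(1/0.59) ≈ 17.4031.
y_gold = 17.4031^0.41 ≈ 3.2259, c_gold = y_gold − 0.076·k_gold ≈ 1.9033.
Gain: Δc = 1.9033 − 1.8588 ≈ 0.0446.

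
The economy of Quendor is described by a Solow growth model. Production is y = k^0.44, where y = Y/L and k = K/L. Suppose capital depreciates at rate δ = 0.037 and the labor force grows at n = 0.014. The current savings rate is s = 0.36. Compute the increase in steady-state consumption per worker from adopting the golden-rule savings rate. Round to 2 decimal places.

n + δ = 0.014 + 0.037 = 0.051.
Current steady state (s = 0.36): k* = (0.36/0.051)^(1/0.56) ≈ 32.7788, y* = 32.7788^0.44 ≈ 4.6437, c* = (1−0.36)·4.6437 ≈ 2.9719.
Golden rule sets MPK = n+δ: 0.44·k^(0.44−1) = 0.051, so k_gold = (0.44/0.051)^(1/0.56) ≈ 46.9050.
y_gold = 46.9050^0.44 ≈ 5.4367, c_gold = y_gold − 0.051·k_gold ≈ 3.0446.
Gain: Δc = 3.0446 − 2.9719 ≈ 0.0726.

Δc ≈ 0.07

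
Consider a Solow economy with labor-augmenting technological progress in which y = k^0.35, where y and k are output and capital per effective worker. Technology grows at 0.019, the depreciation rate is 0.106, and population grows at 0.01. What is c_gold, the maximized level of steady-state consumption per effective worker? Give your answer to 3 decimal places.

The effective depreciation rate is n + g + δ = 0.01 + 0.019 + 0.106 = 0.135.
Maximizing c = f(k) − (n+g+δ)·k gives f'(k) = n+g+δ, i.e. 0.35·k^(0.35−1) = 0.135, so k_gold = (0.35/0.135)^(1/0.65) ≈ 4.3303.
y_gold = 4.3303^0.35 ≈ 1.6702.
c_gold = y_gold − (n+g+δ)·k_gold = 1.6702 − 0.135·4.3303 ≈ 1.0857.

c_gold ≈ 1.086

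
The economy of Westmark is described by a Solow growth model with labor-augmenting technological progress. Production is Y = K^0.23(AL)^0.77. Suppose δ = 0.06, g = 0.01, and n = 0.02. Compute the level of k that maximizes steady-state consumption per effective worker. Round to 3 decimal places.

Capital per effective worker breaks even when investment replaces (n + g + δ)·k; here n + g + δ = 0.09.
Setting f'(k) = n+g+δ gives 0.23·k^(0.23−1) = 0.09, hence k_gold = (0.23/0.09)^(1/0.77) ≈ 3.3822.

k_gold ≈ 3.382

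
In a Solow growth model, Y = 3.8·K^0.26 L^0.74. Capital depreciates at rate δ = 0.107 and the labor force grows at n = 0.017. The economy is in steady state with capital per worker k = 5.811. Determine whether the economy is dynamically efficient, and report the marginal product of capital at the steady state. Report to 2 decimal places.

n + δ = 0.017 + 0.107 = 0.124.
MPK = 0.26·3.8·k^(0.26−1) = 0.26·3.8·5.811^(-0.74) ≈ 0.2687.
MPK > 0.124, so the economy is dynamically efficient (under-saving).

dynamically efficient; MPK ≈ 0.27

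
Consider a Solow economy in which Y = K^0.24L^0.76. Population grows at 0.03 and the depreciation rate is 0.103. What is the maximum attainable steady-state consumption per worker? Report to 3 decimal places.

c_gold ≈ 0.916

Capital per worker breaks even when investment replaces (n + δ)·k; here n + δ = 0.133.
Maximizing c = f(k) − (n+δ)·k gives f'(k) = n+δ, i.e. 0.24·k^(0.24−1) = 0.133, so k_gold = (0.24/0.133)^(1/0.76) ≈ 2.1743.
y_gold = 2.1743^0.24 ≈ 1.2049.
c_gold = y_gold − (n+δ)·k_gold = 1.2049 − 0.133·2.1743 ≈ 0.9157.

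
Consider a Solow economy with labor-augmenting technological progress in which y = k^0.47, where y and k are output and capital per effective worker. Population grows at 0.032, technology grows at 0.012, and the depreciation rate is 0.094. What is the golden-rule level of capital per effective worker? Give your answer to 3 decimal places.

k_gold ≈ 10.097

n + g + δ = 0.032 + 0.012 + 0.094 = 0.138.
Maximizing c = f(k) − (n+g+δ)·k gives f'(k) = n+g+δ, i.e. 0.47·k^(0.47−1) = 0.138, so k_gold = (0.47/0.138)^(1/0.53) ≈ 10.0969.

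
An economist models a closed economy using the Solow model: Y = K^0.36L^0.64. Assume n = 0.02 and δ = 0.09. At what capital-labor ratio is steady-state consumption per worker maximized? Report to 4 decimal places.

k_gold ≈ 6.3760

Break-even investment rate: n + δ = 0.02 + 0.09 = 0.11.
Maximizing c = f(k) − (n+δ)·k gives f'(k) = n+δ, i.e. 0.36·k^(0.36−1) = 0.11, so k_gold = (0.36/0.11)^(1/0.64) ≈ 6.3760.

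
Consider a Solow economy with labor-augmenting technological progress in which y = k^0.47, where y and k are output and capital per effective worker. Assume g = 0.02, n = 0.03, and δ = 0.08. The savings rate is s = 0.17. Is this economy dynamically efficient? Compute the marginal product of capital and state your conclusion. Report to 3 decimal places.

dynamically efficient; MPK ≈ 0.359

Capital per effective worker breaks even when investment replaces (n + g + δ)·k; here n + g + δ = 0.13.
Steady-state k*: s·k^0.47 = 0.13·k gives k* = (0.17/0.13)^(1/0.53) ≈ 1.6589.
MPK = 0.47·1.6589^(-0.53) ≈ 0.3594.
MPK > n+g+δ = 0.13, so the economy is dynamically efficient (under-saving).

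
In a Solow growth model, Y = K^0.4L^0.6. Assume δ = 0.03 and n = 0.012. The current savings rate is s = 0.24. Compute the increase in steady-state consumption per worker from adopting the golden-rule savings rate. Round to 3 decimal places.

Break-even investment rate: n + δ = 0.012 + 0.03 = 0.042.
Current steady state (s = 0.24): k* = (0.24/0.042)^(1/0.6) ≈ 18.2643, y* = 18.2643^0.4 ≈ 3.1963, c* = (1−0.24)·3.1963 ≈ 2.4292.
Golden rule sets MPK = n+δ: 0.4·k^(0.4−1) = 0.042, so k_gold = (0.4/0.042)^(1/0.6) ≈ 42.7909.
y_gold = 42.7909^0.4 ≈ 4.4930, c_gold = y_gold − 0.042·k_gold ≈ 2.6958.
Gain: Δc = 2.6958 − 2.4292 ≈ 0.2667.

Δc ≈ 0.267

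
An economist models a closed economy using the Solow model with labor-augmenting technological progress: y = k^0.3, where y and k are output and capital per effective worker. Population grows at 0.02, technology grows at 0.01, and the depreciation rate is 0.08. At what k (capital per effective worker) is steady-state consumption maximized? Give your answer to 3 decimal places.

k_gold ≈ 4.192

n + g + δ = 0.02 + 0.01 + 0.08 = 0.11.
Golden rule sets MPK = n+g+δ: 0.3·k^(0.3−1) = 0.11, so k_gold = (0.3/0.11)^(1/0.7) ≈ 4.1925.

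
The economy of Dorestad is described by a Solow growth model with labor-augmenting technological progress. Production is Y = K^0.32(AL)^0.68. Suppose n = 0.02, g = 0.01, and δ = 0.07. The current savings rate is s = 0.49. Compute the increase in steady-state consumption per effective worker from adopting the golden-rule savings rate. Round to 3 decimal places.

Δc ≈ 0.098

n + g + δ = 0.02 + 0.01 + 0.07 = 0.1.
Current steady state (s = 0.49): k* = (0.49/0.1)^(1/0.68) ≈ 10.3513, y* = 10.3513^0.32 ≈ 2.1125, c* = (1−0.49)·2.1125 ≈ 1.0774.
Maximizing c = f(k) − (n+g+δ)·k gives f'(k) = n+g+δ, i.e. 0.32·k^(0.32−1) = 0.1, so k_gold = (0.32/0.1)^(1/0.68) ≈ 5.5318.
y_gold = 5.5318^0.32 ≈ 1.7287, c_gold = y_gold − 0.1·k_gold ≈ 1.1755.
Gain: Δc = 1.1755 − 1.0774 ≈ 0.0981.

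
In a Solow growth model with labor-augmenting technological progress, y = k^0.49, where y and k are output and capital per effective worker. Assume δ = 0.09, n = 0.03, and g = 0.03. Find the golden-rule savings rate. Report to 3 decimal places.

n + g + δ = 0.03 + 0.03 + 0.09 = 0.15.
At the golden rule MPK = n+g+δ, and in any Cobb-Douglas steady state s = (n+g+δ)·k/y = MPK·k/y = capital's share 0.49.

s_gold = 0.490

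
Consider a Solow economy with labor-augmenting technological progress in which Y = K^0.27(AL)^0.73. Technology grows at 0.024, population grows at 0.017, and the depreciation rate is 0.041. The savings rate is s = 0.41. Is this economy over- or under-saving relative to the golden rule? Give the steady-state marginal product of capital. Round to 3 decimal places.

over-saving; MPK ≈ 0.054

Capital per effective worker breaks even when investment replaces (n + g + δ)·k; here n + g + δ = 0.082.
Steady-state k*: s·k^0.27 = 0.082·k gives k* = (0.41/0.082)^(1/0.73) ≈ 9.0676.
MPK = 0.27·9.0676^(-0.73) ≈ 0.0540.
MPK < n+g+δ = 0.082, so the economy is dynamically inefficient (over-saving).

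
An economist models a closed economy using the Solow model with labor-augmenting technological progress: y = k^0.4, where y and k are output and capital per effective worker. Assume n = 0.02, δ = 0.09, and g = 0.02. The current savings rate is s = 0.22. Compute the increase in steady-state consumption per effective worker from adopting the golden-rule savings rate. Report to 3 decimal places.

Δc ≈ 0.162

Capital per effective worker breaks even when investment replaces (n + g + δ)·k; here n + g + δ = 0.13.
Current steady state (s = 0.22): k* = (0.22/0.13)^(1/0.6) ≈ 2.4032, y* = 2.4032^0.4 ≈ 1.4201, c* = (1−0.22)·1.4201 ≈ 1.1077.
At the golden rule the marginal product of capital equals n+g+δ: 0.4·k^(0.4−1) = 0.13. Solving, k_gold = (0.4/0.13)^(1/0.6) ≈ 6.5092.
y_gold = 6.5092^0.4 ≈ 2.1155, c_gold = y_gold − 0.13·k_gold ≈ 1.2693.
Gain: Δc = 1.2693 − 1.1077 ≈ 0.1616.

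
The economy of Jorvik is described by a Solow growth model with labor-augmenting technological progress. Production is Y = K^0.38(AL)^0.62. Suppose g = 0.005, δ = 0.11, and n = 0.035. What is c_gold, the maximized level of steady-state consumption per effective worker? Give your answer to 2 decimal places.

The effective depreciation rate is n + g + δ = 0.035 + 0.005 + 0.11 = 0.15.
Setting f'(k) = n+g+δ gives 0.38·k^(0.38−1) = 0.15, hence k_gold = (0.38/0.15)^(1/0.62) ≈ 4.4783.
y_gold = 4.4783^0.38 ≈ 1.7678.
c_gold = y_gold − (n+g+δ)·k_gold = 1.7678 − 0.15·4.4783 ≈ 1.0960.

c_gold ≈ 1.10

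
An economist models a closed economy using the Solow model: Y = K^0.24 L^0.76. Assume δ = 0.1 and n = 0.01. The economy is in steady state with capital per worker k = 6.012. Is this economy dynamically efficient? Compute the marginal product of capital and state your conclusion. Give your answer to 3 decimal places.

dynamically inefficient; MPK ≈ 0.061

Capital per worker breaks even when investment replaces (n + δ)·k; here n + δ = 0.11.
MPK = 0.24·k^(0.24−1) = 0.24·6.012^(-0.76) ≈ 0.0614.
MPK < 0.11, so the economy is dynamically inefficient (over-saving).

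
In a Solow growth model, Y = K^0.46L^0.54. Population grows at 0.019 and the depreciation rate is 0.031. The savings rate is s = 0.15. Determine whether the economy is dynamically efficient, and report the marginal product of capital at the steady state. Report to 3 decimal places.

n + δ = 0.019 + 0.031 = 0.05.
Steady-state k*: s·k^0.46 = 0.05·k gives k* = (0.15/0.05)^(1/0.54) ≈ 7.6482.
MPK = 0.46·7.6482^(-0.54) ≈ 0.1533.
MPK > n+δ = 0.05, so the economy is dynamically efficient (under-saving).

dynamically efficient; MPK ≈ 0.153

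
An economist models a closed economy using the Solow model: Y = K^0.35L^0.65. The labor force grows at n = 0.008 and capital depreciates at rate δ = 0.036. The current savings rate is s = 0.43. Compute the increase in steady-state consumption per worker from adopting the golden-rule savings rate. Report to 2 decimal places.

Δc ≈ 0.04

Capital per worker breaks even when investment replaces (n + δ)·k; here n + δ = 0.044.
Current steady state (s = 0.43): k* = (0.43/0.044)^(1/0.65) ≈ 33.3504, y* = 33.3504^0.35 ≈ 3.4126, c* = (1−0.43)·3.4126 ≈ 1.9452.
At the golden rule the marginal product of capital equals n+δ: 0.35·k^(0.35−1) = 0.044. Solving, k_gold = (0.35/0.044)^(1/0.65) ≈ 24.2975.
y_gold = 24.2975^0.35 ≈ 3.0545, c_gold = y_gold − 0.044·k_gold ≈ 1.9855.
Gain: Δc = 1.9855 − 1.9452 ≈ 0.0403.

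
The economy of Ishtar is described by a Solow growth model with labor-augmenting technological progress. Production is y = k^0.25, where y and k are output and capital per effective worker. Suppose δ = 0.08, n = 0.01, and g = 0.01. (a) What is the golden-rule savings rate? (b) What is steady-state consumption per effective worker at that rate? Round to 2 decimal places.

Break-even investment rate: n + g + δ = 0.01 + 0.01 + 0.08 = 0.1.
For Cobb-Douglas, s_gold equals capital's share: s_gold = 0.25.
Maximizing c = f(k) − (n+g+δ)·k gives f'(k) = n+g+δ, i.e. 0.25·k^(0.25−1) = 0.1, so k_gold = (0.25/0.1)^(1/0.75) ≈ 3.3930.
y_gold = 3.3930^0.25 ≈ 1.3572; c_gold = (1−0.25)·y_gold ≈ 1.0179.

(a) s_gold = 0.25; (b) c_gold ≈ 1.02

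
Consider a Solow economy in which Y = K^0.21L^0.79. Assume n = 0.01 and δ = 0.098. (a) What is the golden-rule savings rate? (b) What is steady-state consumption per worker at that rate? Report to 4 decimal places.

n + δ = 0.01 + 0.098 = 0.108.
For Cobb-Douglas, s_gold equals capital's share: s_gold = 0.21.
Golden rule sets MPK = n+δ: 0.21·k^(0.21−1) = 0.108, so k_gold = (0.21/0.108)^(1/0.79) ≈ 2.3204.
y_gold = 2.3204^0.21 ≈ 1.1934; c_gold = (1−0.21)·y_gold ≈ 0.9427.

(a) s_gold = 0.2100; (b) c_gold ≈ 0.9427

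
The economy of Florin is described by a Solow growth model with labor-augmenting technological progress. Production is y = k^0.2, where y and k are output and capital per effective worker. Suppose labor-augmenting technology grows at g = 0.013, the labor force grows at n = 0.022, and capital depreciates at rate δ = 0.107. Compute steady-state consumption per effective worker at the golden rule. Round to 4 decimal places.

c_gold ≈ 0.8715

n + g + δ = 0.022 + 0.013 + 0.107 = 0.142.
At the golden rule the marginal product of capital equals n+g+δ: 0.2·k^(0.2−1) = 0.142. Solving, k_gold = (0.2/0.142)^(1/0.8) ≈ 1.5344.
y_gold = 1.5344^0.2 ≈ 1.0894.
c_gold = y_gold − (n+g+δ)·k_gold = 1.0894 − 0.142·1.5344 ≈ 0.8715.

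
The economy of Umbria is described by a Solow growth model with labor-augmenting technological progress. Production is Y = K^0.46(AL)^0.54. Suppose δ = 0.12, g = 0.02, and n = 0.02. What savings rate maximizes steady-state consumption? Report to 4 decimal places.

s_gold = 0.4600

Capital per effective worker breaks even when investment replaces (n + g + δ)·k; here n + g + δ = 0.16.
At the golden rule MPK = n+g+δ, and in any Cobb-Douglas steady state s = (n+g+δ)·k/y = MPK·k/y = capital's share 0.46.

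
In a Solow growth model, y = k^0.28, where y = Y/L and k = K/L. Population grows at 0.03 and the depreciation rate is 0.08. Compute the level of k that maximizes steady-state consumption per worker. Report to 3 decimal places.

k_gold ≈ 3.661

The effective depreciation rate is n + δ = 0.03 + 0.08 = 0.11.
Maximizing c = f(k) − (n+δ)·k gives f'(k) = n+δ, i.e. 0.28·k^(0.28−1) = 0.11, so k_gold = (0.28/0.11)^(1/0.72) ≈ 3.6607.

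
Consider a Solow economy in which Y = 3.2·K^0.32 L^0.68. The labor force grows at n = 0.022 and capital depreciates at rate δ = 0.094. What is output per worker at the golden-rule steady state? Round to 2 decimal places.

n + δ = 0.022 + 0.094 = 0.116.
At the golden rule the marginal product of capital equals n+δ: 0.32·3.2·k^(0.32−1) = 0.116. Solving, k_gold = (0.32·3.2/0.116)^(1/0.68) ≈ 24.6005.
Output: y_gold = 3.2·k_gold^0.32 = 3.2·24.6005^0.32 ≈ 8.9177.

y_gold ≈ 8.92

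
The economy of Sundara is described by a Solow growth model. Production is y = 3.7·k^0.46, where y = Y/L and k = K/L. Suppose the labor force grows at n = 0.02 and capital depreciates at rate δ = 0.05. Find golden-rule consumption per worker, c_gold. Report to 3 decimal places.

c_gold ≈ 30.279

Capital per worker breaks even when investment replaces (n + δ)·k; here n + δ = 0.07.
At the golden rule the marginal product of capital equals n+δ: 0.46·3.7·k^(0.46−1) = 0.07. Solving, k_gold = (0.46·3.7/0.07)^(1/0.54) ≈ 368.4769.
y_gold = 3.7·368.4769^0.46 ≈ 56.0726.
c_gold = y_gold − (n+δ)·k_gold = 56.0726 − 0.07·368.4769 ≈ 30.2792.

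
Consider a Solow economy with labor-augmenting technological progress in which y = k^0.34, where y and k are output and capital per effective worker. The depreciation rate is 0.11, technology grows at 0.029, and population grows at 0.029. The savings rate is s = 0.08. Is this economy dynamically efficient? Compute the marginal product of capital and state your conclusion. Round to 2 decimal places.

n + g + δ = 0.029 + 0.029 + 0.11 = 0.168.
Steady-state k*: s·k^0.34 = 0.168·k gives k* = (0.08/0.168)^(1/0.66) ≈ 0.3249.
MPK = 0.34·0.3249^(-0.66) ≈ 0.7140.
MPK > n+g+δ = 0.168, so the economy is dynamically efficient (under-saving).

dynamically efficient; MPK ≈ 0.71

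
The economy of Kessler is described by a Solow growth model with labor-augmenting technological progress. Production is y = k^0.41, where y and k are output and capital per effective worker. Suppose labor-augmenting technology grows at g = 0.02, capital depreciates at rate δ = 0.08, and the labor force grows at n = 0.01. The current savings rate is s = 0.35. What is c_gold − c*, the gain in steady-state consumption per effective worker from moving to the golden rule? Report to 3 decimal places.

Break-even investment rate: n + g + δ = 0.01 + 0.02 + 0.08 = 0.11.
Current steady state (s = 0.35): k* = (0.35/0.11)^(1/0.59) ≈ 7.1120, y* = 7.1120^0.41 ≈ 2.2352, c* = (1−0.35)·2.2352 ≈ 1.4529.
Golden rule sets MPK = n+g+δ: 0.41·k^(0.41−1) = 0.11, so k_gold = (0.41/0.11)^(1/0.59) ≈ 9.2995.
y_gold = 9.2995^0.41 ≈ 2.4950, c_gold = y_gold − 0.11·k_gold ≈ 1.4720.
Gain: Δc = 1.4720 − 1.4529 ≈ 0.0192.

Δc ≈ 0.019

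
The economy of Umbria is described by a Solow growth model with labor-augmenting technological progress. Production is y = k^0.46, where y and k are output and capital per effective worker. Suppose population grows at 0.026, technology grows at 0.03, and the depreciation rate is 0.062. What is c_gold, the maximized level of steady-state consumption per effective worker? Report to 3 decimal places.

c_gold ≈ 1.721

n + g + δ = 0.026 + 0.03 + 0.062 = 0.118.
Golden rule sets MPK = n+g+δ: 0.46·k^(0.46−1) = 0.118, so k_gold = (0.46/0.118)^(1/0.54) ≈ 12.4227.
y_gold = 12.4227^0.46 ≈ 3.1867.
c_gold = y_gold − (n+g+δ)·k_gold = 3.1867 − 0.118·12.4227 ≈ 1.7208.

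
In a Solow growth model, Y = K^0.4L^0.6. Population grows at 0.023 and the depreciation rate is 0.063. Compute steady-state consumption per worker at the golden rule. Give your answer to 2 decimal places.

c_gold ≈ 1.67

The effective depreciation rate is n + δ = 0.023 + 0.063 = 0.086.
Setting f'(k) = n+δ gives 0.4·k^(0.4−1) = 0.086, hence k_gold = (0.4/0.086)^(1/0.6) ≈ 12.9599.
y_gold = 12.9599^0.4 ≈ 2.7864.
c_gold = y_gold − (n+δ)·k_gold = 2.7864 − 0.086·12.9599 ≈ 1.6718.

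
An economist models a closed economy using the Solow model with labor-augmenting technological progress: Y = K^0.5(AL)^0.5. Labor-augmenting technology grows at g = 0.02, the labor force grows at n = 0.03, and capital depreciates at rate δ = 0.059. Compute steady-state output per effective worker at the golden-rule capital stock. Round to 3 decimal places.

Break-even investment rate: n + g + δ = 0.03 + 0.02 + 0.059 = 0.109.
Maximizing c = f(k) − (n+g+δ)·k gives f'(k) = n+g+δ, i.e. 0.5·k^(0.5−1) = 0.109, so k_gold = (0.5/0.109)^(1/0.5) ≈ 21.0420.
Output: y_gold = k_gold^0.5 = 21.0420^0.5 ≈ 4.5872.

y_gold ≈ 4.587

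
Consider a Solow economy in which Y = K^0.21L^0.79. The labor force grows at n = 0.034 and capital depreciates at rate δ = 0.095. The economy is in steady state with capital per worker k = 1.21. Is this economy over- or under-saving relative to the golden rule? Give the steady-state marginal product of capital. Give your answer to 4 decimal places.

under-saving; MPK ≈ 0.1806

Capital per worker breaks even when investment replaces (n + δ)·k; here n + δ = 0.129.
MPK = 0.21·k^(0.21−1) = 0.21·1.21^(-0.79) ≈ 0.1806.
MPK > 0.129, so the economy is dynamically efficient (under-saving).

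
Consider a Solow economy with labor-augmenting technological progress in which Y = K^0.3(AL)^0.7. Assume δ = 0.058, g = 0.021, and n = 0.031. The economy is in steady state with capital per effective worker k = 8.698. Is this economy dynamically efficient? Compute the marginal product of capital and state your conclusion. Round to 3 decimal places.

dynamically inefficient; MPK ≈ 0.066

Capital per effective worker breaks even when investment replaces (n + g + δ)·k; here n + g + δ = 0.11.
MPK = 0.3·k^(0.3−1) = 0.3·8.698^(-0.7) ≈ 0.0660.
MPK < 0.11, so the economy is dynamically inefficient (over-saving).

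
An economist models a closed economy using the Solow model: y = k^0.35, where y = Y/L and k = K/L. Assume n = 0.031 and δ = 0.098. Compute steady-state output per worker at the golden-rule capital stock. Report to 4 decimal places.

y_gold ≈ 1.7116

The effective depreciation rate is n + δ = 0.031 + 0.098 = 0.129.
Golden rule sets MPK = n+δ: 0.35·k^(0.35−1) = 0.129, so k_gold = (0.35/0.129)^(1/0.65) ≈ 4.6440.
Output: y_gold = k_gold^0.35 = 4.6440^0.35 ≈ 1.7116.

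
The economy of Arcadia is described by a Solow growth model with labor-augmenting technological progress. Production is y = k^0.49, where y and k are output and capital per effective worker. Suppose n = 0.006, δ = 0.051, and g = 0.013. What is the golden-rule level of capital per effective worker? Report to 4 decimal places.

Capital per effective worker breaks even when investment replaces (n + g + δ)·k; here n + g + δ = 0.07.
Setting f'(k) = n+g+δ gives 0.49·k^(0.49−1) = 0.07, hence k_gold = (0.49/0.07)^(1/0.51) ≈ 45.3999.

k_gold ≈ 45.3999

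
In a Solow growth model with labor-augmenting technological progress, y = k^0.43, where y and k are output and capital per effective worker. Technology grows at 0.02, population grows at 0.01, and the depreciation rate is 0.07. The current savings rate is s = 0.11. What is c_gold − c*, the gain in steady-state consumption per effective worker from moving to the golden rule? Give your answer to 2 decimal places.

n + g + δ = 0.01 + 0.02 + 0.07 = 0.1.
Current steady state (s = 0.11): k* = (0.11/0.1)^(1/0.57) ≈ 1.1820, y* = 1.1820^0.43 ≈ 1.0745, c* = (1−0.11)·1.0745 ≈ 0.9563.
At the golden rule the marginal product of capital equals n+g+δ: 0.43·k^(0.43−1) = 0.1. Solving, k_gold = (0.43/0.1)^(1/0.57) ≈ 12.9225.
y_gold = 12.9225^0.43 ≈ 3.0052, c_gold = y_gold − 0.1·k_gold ≈ 1.7130.
Gain: Δc = 1.7130 − 0.9563 ≈ 0.7566.

Δc ≈ 0.76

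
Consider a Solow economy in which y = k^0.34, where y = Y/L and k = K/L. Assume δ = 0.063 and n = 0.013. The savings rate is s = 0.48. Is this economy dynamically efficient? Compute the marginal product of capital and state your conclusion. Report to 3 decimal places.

dynamically inefficient; MPK ≈ 0.054

n + δ = 0.013 + 0.063 = 0.076.
Steady-state k*: s·k^0.34 = 0.076·k gives k* = (0.48/0.076)^(1/0.66) ≈ 16.3218.
MPK = 0.34·16.3218^(-0.66) ≈ 0.0538.
MPK < n+δ = 0.076, so the economy is dynamically inefficient (over-saving).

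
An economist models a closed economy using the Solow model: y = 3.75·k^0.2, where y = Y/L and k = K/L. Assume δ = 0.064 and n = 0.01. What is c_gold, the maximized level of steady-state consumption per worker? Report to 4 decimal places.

The effective depreciation rate is n + δ = 0.01 + 0.064 = 0.074.
Maximizing c = f(k) − (n+δ)·k gives f'(k) = n+δ, i.e. 0.2·3.75·k^(0.2−1) = 0.074, so k_gold = (0.2·3.75/0.074)^(1/0.8) ≈ 18.0837.
y_gold = 3.75·18.0837^0.2 ≈ 6.6910.
c_gold = y_gold − (n+δ)·k_gold = 6.6910 − 0.074·18.0837 ≈ 5.3528.

c_gold ≈ 5.3528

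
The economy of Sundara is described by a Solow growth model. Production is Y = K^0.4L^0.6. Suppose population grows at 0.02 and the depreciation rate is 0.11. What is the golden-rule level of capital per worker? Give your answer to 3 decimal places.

Capital per worker breaks even when investment replaces (n + δ)·k; here n + δ = 0.13.
Golden rule sets MPK = n+δ: 0.4·k^(0.4−1) = 0.13, so k_gold = (0.4/0.13)^(1/0.6) ≈ 6.5092.

k_gold ≈ 6.509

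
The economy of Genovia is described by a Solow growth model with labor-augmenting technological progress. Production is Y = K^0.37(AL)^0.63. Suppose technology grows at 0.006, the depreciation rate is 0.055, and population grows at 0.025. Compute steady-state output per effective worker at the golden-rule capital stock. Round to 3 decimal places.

n + g + δ = 0.025 + 0.006 + 0.055 = 0.086.
At the golden rule the marginal product of capital equals n+g+δ: 0.37·k^(0.37−1) = 0.086. Solving, k_gold = (0.37/0.086)^(1/0.63) ≈ 10.1363.
Output: y_gold = k_gold^0.37 = 10.1363^0.37 ≈ 2.3560.

y_gold ≈ 2.356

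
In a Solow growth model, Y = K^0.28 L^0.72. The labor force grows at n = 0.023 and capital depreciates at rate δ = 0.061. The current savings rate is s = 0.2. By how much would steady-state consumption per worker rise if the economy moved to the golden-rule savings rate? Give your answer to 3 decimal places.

Δc ≈ 0.029

The effective depreciation rate is n + δ = 0.023 + 0.061 = 0.084.
Current steady state (s = 0.2): k* = (0.2/0.084)^(1/0.72) ≈ 3.3363, y* = 3.3363^0.28 ≈ 1.4012, c* = (1−0.2)·1.4012 ≈ 1.1210.
Setting f'(k) = n+δ gives 0.28·k^(0.28−1) = 0.084, hence k_gold = (0.28/0.084)^(1/0.72) ≈ 5.3238.
y_gold = 5.3238^0.28 ≈ 1.5971, c_gold = y_gold − 0.084·k_gold ≈ 1.1499.
Gain: Δc = 1.1499 − 1.1210 ≈ 0.0289.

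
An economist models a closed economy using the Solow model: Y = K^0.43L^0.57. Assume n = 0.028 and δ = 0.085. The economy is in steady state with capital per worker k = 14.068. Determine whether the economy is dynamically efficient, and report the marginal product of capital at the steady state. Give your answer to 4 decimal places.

Break-even investment rate: n + δ = 0.028 + 0.085 = 0.113.
MPK = 0.43·k^(0.43−1) = 0.43·14.068^(-0.57) ≈ 0.0953.
MPK < 0.113, so the economy is dynamically inefficient (over-saving).

dynamically inefficient; MPK ≈ 0.0953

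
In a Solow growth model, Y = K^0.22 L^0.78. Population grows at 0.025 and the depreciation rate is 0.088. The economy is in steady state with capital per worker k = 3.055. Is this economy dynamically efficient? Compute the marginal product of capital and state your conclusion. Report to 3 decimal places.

The effective depreciation rate is n + δ = 0.025 + 0.088 = 0.113.
MPK = 0.22·k^(0.22−1) = 0.22·3.055^(-0.78) ≈ 0.0921.
MPK < 0.113, so the economy is dynamically inefficient (over-saving).

dynamically inefficient; MPK ≈ 0.092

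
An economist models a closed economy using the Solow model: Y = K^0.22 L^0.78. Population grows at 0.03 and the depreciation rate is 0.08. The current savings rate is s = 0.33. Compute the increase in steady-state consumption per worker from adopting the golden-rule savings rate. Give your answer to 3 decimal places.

Δc ≈ 0.035

Capital per worker breaks even when investment replaces (n + δ)·k; here n + δ = 0.11.
Current steady state (s = 0.33): k* = (0.33/0.11)^(1/0.78) ≈ 4.0897, y* = 4.0897^0.22 ≈ 1.3632, c* = (1−0.33)·1.3632 ≈ 0.9134.
Setting f'(k) = n+δ gives 0.22·k^(0.22−1) = 0.11, hence k_gold = (0.22/0.11)^(1/0.78) ≈ 2.4318.
y_gold = 2.4318^0.22 ≈ 1.2159, c_gold = y_gold − 0.11·k_gold ≈ 0.9484.
Gain: Δc = 0.9484 − 0.9134 ≈ 0.0350.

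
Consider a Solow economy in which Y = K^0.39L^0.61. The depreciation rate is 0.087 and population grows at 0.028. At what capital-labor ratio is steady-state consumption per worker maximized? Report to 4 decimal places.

k_gold ≈ 7.4038

n + δ = 0.028 + 0.087 = 0.115.
Maximizing c = f(k) − (n+δ)·k gives f'(k) = n+δ, i.e. 0.39·k^(0.39−1) = 0.115, so k_gold = (0.39/0.115)^(1/0.61) ≈ 7.4038.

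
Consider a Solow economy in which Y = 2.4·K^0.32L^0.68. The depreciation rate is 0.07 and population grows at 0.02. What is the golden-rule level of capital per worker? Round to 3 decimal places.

k_gold ≈ 23.404

Capital per worker breaks even when investment replaces (n + δ)·k; here n + δ = 0.09.
Maximizing c = f(k) − (n+δ)·k gives f'(k) = n+δ, i.e. 0.32·2.4·k^(0.32−1) = 0.09, so k_gold = (0.32·2.4/0.09)^(1/0.68) ≈ 23.4041.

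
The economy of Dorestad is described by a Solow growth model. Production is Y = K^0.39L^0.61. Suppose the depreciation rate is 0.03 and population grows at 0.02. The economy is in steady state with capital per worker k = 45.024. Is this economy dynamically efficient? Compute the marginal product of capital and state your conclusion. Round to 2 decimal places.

dynamically inefficient; MPK ≈ 0.04

n + δ = 0.02 + 0.03 = 0.05.
MPK = 0.39·k^(0.39−1) = 0.39·45.024^(-0.61) ≈ 0.0382.
MPK < 0.05, so the economy is dynamically inefficient (over-saving).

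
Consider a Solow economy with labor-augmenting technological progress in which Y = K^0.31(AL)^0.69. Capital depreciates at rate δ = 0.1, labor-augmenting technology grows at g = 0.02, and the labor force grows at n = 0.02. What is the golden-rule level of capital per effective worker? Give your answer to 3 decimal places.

k_gold ≈ 3.165

The effective depreciation rate is n + g + δ = 0.02 + 0.02 + 0.1 = 0.14.
Maximizing c = f(k) − (n+g+δ)·k gives f'(k) = n+g+δ, i.e. 0.31·k^(0.31−1) = 0.14, so k_gold = (0.31/0.14)^(1/0.69) ≈ 3.1647.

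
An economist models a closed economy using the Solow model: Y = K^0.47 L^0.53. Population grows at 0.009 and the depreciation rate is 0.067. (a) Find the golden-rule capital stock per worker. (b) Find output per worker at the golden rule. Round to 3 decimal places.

(a) k_gold ≈ 31.116; (b) y_gold ≈ 5.032

Break-even investment rate: n + δ = 0.009 + 0.067 = 0.076.
Maximizing c = f(k) − (n+δ)·k gives f'(k) = n+δ, i.e. 0.47·k^(0.47−1) = 0.076, so k_gold = (0.47/0.076)^(1/0.53) ≈ 31.1164.
y_gold = 31.1164^0.47 ≈ 5.0316.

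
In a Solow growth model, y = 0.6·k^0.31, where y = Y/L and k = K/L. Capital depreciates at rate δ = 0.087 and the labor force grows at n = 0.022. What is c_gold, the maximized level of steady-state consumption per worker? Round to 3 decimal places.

c_gold ≈ 0.526

n + δ = 0.022 + 0.087 = 0.109.
Setting f'(k) = n+δ gives 0.31·0.6·k^(0.31−1) = 0.109, hence k_gold = (0.31·0.6/0.109)^(1/0.69) ≈ 2.1695.
y_gold = 0.6·2.1695^0.31 ≈ 0.7628.
c_gold = y_gold − (n+δ)·k_gold = 0.7628 − 0.109·2.1695 ≈ 0.5263.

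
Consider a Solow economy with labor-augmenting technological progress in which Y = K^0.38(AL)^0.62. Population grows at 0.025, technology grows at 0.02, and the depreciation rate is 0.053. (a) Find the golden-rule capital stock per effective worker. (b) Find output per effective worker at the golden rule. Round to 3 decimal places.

(a) k_gold ≈ 8.898; (b) y_gold ≈ 2.295

The effective depreciation rate is n + g + δ = 0.025 + 0.02 + 0.053 = 0.098.
Golden rule sets MPK = n+g+δ: 0.38·k^(0.38−1) = 0.098, so k_gold = (0.38/0.098)^(1/0.62) ≈ 8.8979.
y_gold = 8.8979^0.38 ≈ 2.2947.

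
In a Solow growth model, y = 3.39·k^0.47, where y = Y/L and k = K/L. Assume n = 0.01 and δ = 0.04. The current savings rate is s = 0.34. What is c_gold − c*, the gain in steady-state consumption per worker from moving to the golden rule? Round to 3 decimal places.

Δc ≈ 2.535

n + δ = 0.01 + 0.04 = 0.05.
Current steady state (s = 0.34): k* = (0.34·3.39/0.05)^(1/0.53) ≈ 372.5189, y* = 3.39·372.5189^0.47 ≈ 54.7822, c* = (1−0.34)·54.7822 ≈ 36.1562.
Setting f'(k) = n+δ gives 0.47·3.39·k^(0.47−1) = 0.05, hence k_gold = (0.47·3.39/0.05)^(1/0.53) ≈ 686.2259.
y_gold = 3.39·686.2259^0.47 ≈ 73.0028, c_gold = y_gold − 0.05·k_gold ≈ 38.6915.
Gain: Δc = 38.6915 − 36.1562 ≈ 2.5352.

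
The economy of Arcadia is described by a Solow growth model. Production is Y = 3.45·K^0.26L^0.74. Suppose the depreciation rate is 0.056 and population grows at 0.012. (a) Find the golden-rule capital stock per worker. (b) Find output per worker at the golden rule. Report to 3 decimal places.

The effective depreciation rate is n + δ = 0.012 + 0.056 = 0.068.
Maximizing c = f(k) − (n+δ)·k gives f'(k) = n+δ, i.e. 0.26·3.45·k^(0.26−1) = 0.068, so k_gold = (0.26·3.45/0.068)^(1/0.74) ≈ 32.6510.
y_gold = 3.45·32.6510^0.26 ≈ 8.5395.

(a) k_gold ≈ 32.651; (b) y_gold ≈ 8.539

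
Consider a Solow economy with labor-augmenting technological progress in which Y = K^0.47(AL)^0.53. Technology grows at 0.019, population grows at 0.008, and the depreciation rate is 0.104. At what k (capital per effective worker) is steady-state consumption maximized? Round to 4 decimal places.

k_gold ≈ 11.1389

Capital per effective worker breaks even when investment replaces (n + g + δ)·k; here n + g + δ = 0.131.
At the golden rule the marginal product of capital equals n+g+δ: 0.47·k^(0.47−1) = 0.131. Solving, k_gold = (0.47/0.131)^(1/0.53) ≈ 11.1389.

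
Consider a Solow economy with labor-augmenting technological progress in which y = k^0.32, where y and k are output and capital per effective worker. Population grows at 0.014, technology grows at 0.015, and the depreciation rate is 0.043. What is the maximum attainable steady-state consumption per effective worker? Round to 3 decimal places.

Break-even investment rate: n + g + δ = 0.014 + 0.015 + 0.043 = 0.072.
Golden rule sets MPK = n+g+δ: 0.32·k^(0.32−1) = 0.072, so k_gold = (0.32/0.072)^(1/0.68) ≈ 8.9675.
y_gold = 8.9675^0.32 ≈ 2.0177.
c_gold = y_gold − (n+g+δ)·k_gold = 2.0177 − 0.072·8.9675 ≈ 1.3720.

c_gold ≈ 1.372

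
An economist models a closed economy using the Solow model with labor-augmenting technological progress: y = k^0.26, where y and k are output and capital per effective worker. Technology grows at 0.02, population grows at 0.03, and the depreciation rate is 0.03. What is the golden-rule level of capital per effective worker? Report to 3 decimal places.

k_gold ≈ 4.917

Break-even investment rate: n + g + δ = 0.03 + 0.02 + 0.03 = 0.08.
Golden rule sets MPK = n+g+δ: 0.26·k^(0.26−1) = 0.08, so k_gold = (0.26/0.08)^(1/0.74) ≈ 4.9174.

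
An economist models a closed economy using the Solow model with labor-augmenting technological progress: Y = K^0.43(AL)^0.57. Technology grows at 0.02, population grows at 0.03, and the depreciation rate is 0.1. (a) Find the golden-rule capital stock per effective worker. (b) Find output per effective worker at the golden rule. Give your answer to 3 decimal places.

n + g + δ = 0.03 + 0.02 + 0.1 = 0.15.
Setting f'(k) = n+g+δ gives 0.43·k^(0.43−1) = 0.15, hence k_gold = (0.43/0.15)^(1/0.57) ≈ 6.3448.
y_gold = 6.3448^0.43 ≈ 2.2133.

(a) k_gold ≈ 6.345; (b) y_gold ≈ 2.213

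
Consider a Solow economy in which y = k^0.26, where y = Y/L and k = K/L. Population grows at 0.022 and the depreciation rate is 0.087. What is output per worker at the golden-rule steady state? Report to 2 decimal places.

y_gold ≈ 1.36

The effective depreciation rate is n + δ = 0.022 + 0.087 = 0.109.
Setting f'(k) = n+δ gives 0.26·k^(0.26−1) = 0.109, hence k_gold = (0.26/0.109)^(1/0.74) ≈ 3.2374.
Output: y_gold = k_gold^0.26 = 3.2374^0.26 ≈ 1.3572.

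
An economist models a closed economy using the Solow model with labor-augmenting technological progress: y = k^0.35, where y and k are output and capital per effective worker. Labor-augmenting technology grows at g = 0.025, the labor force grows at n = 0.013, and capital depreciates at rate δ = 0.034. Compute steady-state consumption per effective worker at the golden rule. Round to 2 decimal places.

c_gold ≈ 1.52

The effective depreciation rate is n + g + δ = 0.013 + 0.025 + 0.034 = 0.072.
Setting f'(k) = n+g+δ gives 0.35·k^(0.35−1) = 0.072, hence k_gold = (0.35/0.072)^(1/0.65) ≈ 11.3898.
y_gold = 11.3898^0.35 ≈ 2.3430.
c_gold = y_gold − (n+g+δ)·k_gold = 2.3430 − 0.072·11.3898 ≈ 1.5230.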